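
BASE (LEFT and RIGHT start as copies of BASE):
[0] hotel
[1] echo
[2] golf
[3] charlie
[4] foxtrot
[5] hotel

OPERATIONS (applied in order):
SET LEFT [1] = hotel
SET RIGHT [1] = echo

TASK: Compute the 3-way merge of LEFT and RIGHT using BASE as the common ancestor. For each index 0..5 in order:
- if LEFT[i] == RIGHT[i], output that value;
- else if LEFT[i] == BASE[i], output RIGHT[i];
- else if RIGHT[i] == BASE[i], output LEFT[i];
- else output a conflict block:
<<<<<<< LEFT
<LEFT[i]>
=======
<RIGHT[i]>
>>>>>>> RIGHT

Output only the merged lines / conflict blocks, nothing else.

Final LEFT:  [hotel, hotel, golf, charlie, foxtrot, hotel]
Final RIGHT: [hotel, echo, golf, charlie, foxtrot, hotel]
i=0: L=hotel R=hotel -> agree -> hotel
i=1: L=hotel, R=echo=BASE -> take LEFT -> hotel
i=2: L=golf R=golf -> agree -> golf
i=3: L=charlie R=charlie -> agree -> charlie
i=4: L=foxtrot R=foxtrot -> agree -> foxtrot
i=5: L=hotel R=hotel -> agree -> hotel

Answer: hotel
hotel
golf
charlie
foxtrot
hotel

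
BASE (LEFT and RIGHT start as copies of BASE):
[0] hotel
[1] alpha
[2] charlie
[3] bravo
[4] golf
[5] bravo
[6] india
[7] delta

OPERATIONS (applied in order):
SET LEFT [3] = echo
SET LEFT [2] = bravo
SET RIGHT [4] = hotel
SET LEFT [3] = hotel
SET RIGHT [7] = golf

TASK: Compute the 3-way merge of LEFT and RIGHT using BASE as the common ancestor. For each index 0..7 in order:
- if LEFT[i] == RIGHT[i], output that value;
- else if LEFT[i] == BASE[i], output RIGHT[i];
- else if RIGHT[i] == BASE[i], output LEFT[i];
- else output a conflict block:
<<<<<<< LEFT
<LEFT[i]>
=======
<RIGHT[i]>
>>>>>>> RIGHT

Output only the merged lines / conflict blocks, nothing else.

Answer: hotel
alpha
bravo
hotel
hotel
bravo
india
golf

Derivation:
Final LEFT:  [hotel, alpha, bravo, hotel, golf, bravo, india, delta]
Final RIGHT: [hotel, alpha, charlie, bravo, hotel, bravo, india, golf]
i=0: L=hotel R=hotel -> agree -> hotel
i=1: L=alpha R=alpha -> agree -> alpha
i=2: L=bravo, R=charlie=BASE -> take LEFT -> bravo
i=3: L=hotel, R=bravo=BASE -> take LEFT -> hotel
i=4: L=golf=BASE, R=hotel -> take RIGHT -> hotel
i=5: L=bravo R=bravo -> agree -> bravo
i=6: L=india R=india -> agree -> india
i=7: L=delta=BASE, R=golf -> take RIGHT -> golf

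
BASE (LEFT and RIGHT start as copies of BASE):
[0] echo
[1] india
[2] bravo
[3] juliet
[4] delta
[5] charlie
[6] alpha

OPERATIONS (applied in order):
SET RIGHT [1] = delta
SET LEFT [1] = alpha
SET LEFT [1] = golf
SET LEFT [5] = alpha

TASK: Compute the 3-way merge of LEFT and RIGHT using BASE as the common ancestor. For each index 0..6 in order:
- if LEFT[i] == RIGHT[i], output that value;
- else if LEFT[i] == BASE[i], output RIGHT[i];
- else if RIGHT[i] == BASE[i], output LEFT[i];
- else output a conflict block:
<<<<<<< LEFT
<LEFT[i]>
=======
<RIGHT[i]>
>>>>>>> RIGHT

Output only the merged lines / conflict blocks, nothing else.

Final LEFT:  [echo, golf, bravo, juliet, delta, alpha, alpha]
Final RIGHT: [echo, delta, bravo, juliet, delta, charlie, alpha]
i=0: L=echo R=echo -> agree -> echo
i=1: BASE=india L=golf R=delta all differ -> CONFLICT
i=2: L=bravo R=bravo -> agree -> bravo
i=3: L=juliet R=juliet -> agree -> juliet
i=4: L=delta R=delta -> agree -> delta
i=5: L=alpha, R=charlie=BASE -> take LEFT -> alpha
i=6: L=alpha R=alpha -> agree -> alpha

Answer: echo
<<<<<<< LEFT
golf
=======
delta
>>>>>>> RIGHT
bravo
juliet
delta
alpha
alpha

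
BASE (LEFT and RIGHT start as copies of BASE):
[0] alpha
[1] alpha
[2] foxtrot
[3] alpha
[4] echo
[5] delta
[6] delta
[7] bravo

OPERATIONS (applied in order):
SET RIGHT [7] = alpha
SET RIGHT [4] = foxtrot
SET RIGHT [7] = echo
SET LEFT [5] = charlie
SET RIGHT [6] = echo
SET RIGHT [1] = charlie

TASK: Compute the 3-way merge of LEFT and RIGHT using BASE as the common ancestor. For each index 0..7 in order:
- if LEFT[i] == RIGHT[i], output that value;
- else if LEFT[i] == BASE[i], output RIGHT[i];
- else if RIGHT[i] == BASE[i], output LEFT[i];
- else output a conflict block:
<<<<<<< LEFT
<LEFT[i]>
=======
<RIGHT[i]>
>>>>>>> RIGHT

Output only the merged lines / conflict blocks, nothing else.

Final LEFT:  [alpha, alpha, foxtrot, alpha, echo, charlie, delta, bravo]
Final RIGHT: [alpha, charlie, foxtrot, alpha, foxtrot, delta, echo, echo]
i=0: L=alpha R=alpha -> agree -> alpha
i=1: L=alpha=BASE, R=charlie -> take RIGHT -> charlie
i=2: L=foxtrot R=foxtrot -> agree -> foxtrot
i=3: L=alpha R=alpha -> agree -> alpha
i=4: L=echo=BASE, R=foxtrot -> take RIGHT -> foxtrot
i=5: L=charlie, R=delta=BASE -> take LEFT -> charlie
i=6: L=delta=BASE, R=echo -> take RIGHT -> echo
i=7: L=bravo=BASE, R=echo -> take RIGHT -> echo

Answer: alpha
charlie
foxtrot
alpha
foxtrot
charlie
echo
echo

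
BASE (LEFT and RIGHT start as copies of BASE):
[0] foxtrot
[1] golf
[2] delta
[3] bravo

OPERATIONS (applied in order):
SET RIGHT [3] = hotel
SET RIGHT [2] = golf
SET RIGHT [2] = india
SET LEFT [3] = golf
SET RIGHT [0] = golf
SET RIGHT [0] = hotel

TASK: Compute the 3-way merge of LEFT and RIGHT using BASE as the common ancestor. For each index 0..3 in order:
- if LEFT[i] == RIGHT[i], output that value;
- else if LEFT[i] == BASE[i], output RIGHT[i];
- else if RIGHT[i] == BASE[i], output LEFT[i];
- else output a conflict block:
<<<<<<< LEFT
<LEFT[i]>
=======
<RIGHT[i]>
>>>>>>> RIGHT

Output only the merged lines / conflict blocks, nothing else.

Answer: hotel
golf
india
<<<<<<< LEFT
golf
=======
hotel
>>>>>>> RIGHT

Derivation:
Final LEFT:  [foxtrot, golf, delta, golf]
Final RIGHT: [hotel, golf, india, hotel]
i=0: L=foxtrot=BASE, R=hotel -> take RIGHT -> hotel
i=1: L=golf R=golf -> agree -> golf
i=2: L=delta=BASE, R=india -> take RIGHT -> india
i=3: BASE=bravo L=golf R=hotel all differ -> CONFLICT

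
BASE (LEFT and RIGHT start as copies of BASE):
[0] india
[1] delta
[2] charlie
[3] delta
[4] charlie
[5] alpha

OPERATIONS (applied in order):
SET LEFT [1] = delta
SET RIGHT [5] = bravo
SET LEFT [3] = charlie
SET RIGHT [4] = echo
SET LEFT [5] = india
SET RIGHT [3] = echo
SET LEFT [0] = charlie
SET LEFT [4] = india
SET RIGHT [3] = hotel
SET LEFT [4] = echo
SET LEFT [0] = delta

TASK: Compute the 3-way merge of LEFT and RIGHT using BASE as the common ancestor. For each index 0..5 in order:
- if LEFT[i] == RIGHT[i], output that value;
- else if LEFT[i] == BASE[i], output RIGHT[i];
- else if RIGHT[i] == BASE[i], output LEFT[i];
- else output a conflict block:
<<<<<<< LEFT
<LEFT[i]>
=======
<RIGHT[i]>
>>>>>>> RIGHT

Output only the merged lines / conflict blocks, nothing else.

Final LEFT:  [delta, delta, charlie, charlie, echo, india]
Final RIGHT: [india, delta, charlie, hotel, echo, bravo]
i=0: L=delta, R=india=BASE -> take LEFT -> delta
i=1: L=delta R=delta -> agree -> delta
i=2: L=charlie R=charlie -> agree -> charlie
i=3: BASE=delta L=charlie R=hotel all differ -> CONFLICT
i=4: L=echo R=echo -> agree -> echo
i=5: BASE=alpha L=india R=bravo all differ -> CONFLICT

Answer: delta
delta
charlie
<<<<<<< LEFT
charlie
=======
hotel
>>>>>>> RIGHT
echo
<<<<<<< LEFT
india
=======
bravo
>>>>>>> RIGHT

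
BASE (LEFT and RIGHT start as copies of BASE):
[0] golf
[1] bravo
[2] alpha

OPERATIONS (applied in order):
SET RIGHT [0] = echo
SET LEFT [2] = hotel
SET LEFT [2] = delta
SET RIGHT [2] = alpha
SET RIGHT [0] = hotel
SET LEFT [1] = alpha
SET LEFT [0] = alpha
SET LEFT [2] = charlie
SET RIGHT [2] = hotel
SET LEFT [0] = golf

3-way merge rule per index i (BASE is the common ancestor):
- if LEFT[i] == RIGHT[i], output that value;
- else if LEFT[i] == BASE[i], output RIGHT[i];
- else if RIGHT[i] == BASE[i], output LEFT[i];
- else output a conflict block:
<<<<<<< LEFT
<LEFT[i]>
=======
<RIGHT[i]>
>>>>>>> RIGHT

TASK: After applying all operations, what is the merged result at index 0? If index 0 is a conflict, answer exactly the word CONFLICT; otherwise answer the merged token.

Answer: hotel

Derivation:
Final LEFT:  [golf, alpha, charlie]
Final RIGHT: [hotel, bravo, hotel]
i=0: L=golf=BASE, R=hotel -> take RIGHT -> hotel
i=1: L=alpha, R=bravo=BASE -> take LEFT -> alpha
i=2: BASE=alpha L=charlie R=hotel all differ -> CONFLICT
Index 0 -> hotel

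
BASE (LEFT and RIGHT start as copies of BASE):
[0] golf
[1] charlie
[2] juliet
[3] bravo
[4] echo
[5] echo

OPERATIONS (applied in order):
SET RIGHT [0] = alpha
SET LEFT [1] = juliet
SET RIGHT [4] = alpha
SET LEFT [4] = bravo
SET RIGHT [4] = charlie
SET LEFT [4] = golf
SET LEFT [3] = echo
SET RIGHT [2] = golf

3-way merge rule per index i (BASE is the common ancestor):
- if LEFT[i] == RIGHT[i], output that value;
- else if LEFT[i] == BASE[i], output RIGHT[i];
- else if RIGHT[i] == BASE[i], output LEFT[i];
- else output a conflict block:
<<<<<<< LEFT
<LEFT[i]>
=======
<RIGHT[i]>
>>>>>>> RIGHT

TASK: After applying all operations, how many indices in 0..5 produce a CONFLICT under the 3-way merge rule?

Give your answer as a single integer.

Final LEFT:  [golf, juliet, juliet, echo, golf, echo]
Final RIGHT: [alpha, charlie, golf, bravo, charlie, echo]
i=0: L=golf=BASE, R=alpha -> take RIGHT -> alpha
i=1: L=juliet, R=charlie=BASE -> take LEFT -> juliet
i=2: L=juliet=BASE, R=golf -> take RIGHT -> golf
i=3: L=echo, R=bravo=BASE -> take LEFT -> echo
i=4: BASE=echo L=golf R=charlie all differ -> CONFLICT
i=5: L=echo R=echo -> agree -> echo
Conflict count: 1

Answer: 1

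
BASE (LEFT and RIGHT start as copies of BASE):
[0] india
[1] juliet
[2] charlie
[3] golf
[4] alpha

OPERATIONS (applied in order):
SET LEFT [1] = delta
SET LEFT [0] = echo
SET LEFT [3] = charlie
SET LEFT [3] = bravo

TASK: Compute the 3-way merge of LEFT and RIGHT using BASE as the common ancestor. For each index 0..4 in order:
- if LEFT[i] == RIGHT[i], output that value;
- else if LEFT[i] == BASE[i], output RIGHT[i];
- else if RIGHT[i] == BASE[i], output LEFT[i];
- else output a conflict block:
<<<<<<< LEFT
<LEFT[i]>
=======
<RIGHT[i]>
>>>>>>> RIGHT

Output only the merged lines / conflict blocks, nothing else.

Final LEFT:  [echo, delta, charlie, bravo, alpha]
Final RIGHT: [india, juliet, charlie, golf, alpha]
i=0: L=echo, R=india=BASE -> take LEFT -> echo
i=1: L=delta, R=juliet=BASE -> take LEFT -> delta
i=2: L=charlie R=charlie -> agree -> charlie
i=3: L=bravo, R=golf=BASE -> take LEFT -> bravo
i=4: L=alpha R=alpha -> agree -> alpha

Answer: echo
delta
charlie
bravo
alpha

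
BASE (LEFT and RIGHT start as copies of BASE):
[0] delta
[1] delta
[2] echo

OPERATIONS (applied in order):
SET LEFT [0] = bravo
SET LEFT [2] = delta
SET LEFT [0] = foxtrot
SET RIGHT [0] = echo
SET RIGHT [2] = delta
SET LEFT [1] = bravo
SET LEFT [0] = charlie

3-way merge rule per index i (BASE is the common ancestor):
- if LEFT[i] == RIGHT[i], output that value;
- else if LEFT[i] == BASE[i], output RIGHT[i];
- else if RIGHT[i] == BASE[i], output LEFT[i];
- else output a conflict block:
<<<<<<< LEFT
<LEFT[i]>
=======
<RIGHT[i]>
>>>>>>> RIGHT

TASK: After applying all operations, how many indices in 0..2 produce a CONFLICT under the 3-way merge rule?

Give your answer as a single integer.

Answer: 1

Derivation:
Final LEFT:  [charlie, bravo, delta]
Final RIGHT: [echo, delta, delta]
i=0: BASE=delta L=charlie R=echo all differ -> CONFLICT
i=1: L=bravo, R=delta=BASE -> take LEFT -> bravo
i=2: L=delta R=delta -> agree -> delta
Conflict count: 1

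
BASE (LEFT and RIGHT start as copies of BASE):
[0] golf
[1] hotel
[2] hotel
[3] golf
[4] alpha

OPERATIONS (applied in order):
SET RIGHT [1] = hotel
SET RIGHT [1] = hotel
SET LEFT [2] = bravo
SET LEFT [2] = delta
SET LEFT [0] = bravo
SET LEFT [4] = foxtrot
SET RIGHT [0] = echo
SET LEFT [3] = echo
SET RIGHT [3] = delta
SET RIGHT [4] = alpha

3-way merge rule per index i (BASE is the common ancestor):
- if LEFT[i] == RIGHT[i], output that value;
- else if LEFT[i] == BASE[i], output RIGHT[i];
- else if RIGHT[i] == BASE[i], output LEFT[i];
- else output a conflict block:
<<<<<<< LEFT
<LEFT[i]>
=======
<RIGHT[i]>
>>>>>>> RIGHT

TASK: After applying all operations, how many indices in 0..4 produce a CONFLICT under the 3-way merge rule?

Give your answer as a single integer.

Answer: 2

Derivation:
Final LEFT:  [bravo, hotel, delta, echo, foxtrot]
Final RIGHT: [echo, hotel, hotel, delta, alpha]
i=0: BASE=golf L=bravo R=echo all differ -> CONFLICT
i=1: L=hotel R=hotel -> agree -> hotel
i=2: L=delta, R=hotel=BASE -> take LEFT -> delta
i=3: BASE=golf L=echo R=delta all differ -> CONFLICT
i=4: L=foxtrot, R=alpha=BASE -> take LEFT -> foxtrot
Conflict count: 2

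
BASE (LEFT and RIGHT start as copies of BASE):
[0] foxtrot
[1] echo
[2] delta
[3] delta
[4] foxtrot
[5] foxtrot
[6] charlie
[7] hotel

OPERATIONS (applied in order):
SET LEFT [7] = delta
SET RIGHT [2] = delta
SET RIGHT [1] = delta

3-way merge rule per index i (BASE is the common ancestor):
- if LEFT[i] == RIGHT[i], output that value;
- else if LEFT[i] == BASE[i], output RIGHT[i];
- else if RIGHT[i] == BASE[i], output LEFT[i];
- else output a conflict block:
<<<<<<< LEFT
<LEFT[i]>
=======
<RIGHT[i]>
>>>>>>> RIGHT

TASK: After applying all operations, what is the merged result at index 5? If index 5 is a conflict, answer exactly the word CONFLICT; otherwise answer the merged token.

Answer: foxtrot

Derivation:
Final LEFT:  [foxtrot, echo, delta, delta, foxtrot, foxtrot, charlie, delta]
Final RIGHT: [foxtrot, delta, delta, delta, foxtrot, foxtrot, charlie, hotel]
i=0: L=foxtrot R=foxtrot -> agree -> foxtrot
i=1: L=echo=BASE, R=delta -> take RIGHT -> delta
i=2: L=delta R=delta -> agree -> delta
i=3: L=delta R=delta -> agree -> delta
i=4: L=foxtrot R=foxtrot -> agree -> foxtrot
i=5: L=foxtrot R=foxtrot -> agree -> foxtrot
i=6: L=charlie R=charlie -> agree -> charlie
i=7: L=delta, R=hotel=BASE -> take LEFT -> delta
Index 5 -> foxtrot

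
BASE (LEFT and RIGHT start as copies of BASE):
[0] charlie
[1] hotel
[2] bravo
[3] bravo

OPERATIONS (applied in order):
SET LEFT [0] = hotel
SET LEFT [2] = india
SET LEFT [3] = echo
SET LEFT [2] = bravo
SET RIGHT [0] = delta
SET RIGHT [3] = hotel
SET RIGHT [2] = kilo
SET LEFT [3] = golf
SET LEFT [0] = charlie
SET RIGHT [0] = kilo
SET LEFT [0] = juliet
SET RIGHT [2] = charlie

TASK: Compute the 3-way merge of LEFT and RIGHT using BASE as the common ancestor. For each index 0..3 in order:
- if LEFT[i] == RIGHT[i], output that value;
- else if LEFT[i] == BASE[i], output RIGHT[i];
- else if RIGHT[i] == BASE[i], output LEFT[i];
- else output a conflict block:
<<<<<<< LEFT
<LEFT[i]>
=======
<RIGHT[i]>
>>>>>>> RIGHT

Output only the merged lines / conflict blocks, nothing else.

Final LEFT:  [juliet, hotel, bravo, golf]
Final RIGHT: [kilo, hotel, charlie, hotel]
i=0: BASE=charlie L=juliet R=kilo all differ -> CONFLICT
i=1: L=hotel R=hotel -> agree -> hotel
i=2: L=bravo=BASE, R=charlie -> take RIGHT -> charlie
i=3: BASE=bravo L=golf R=hotel all differ -> CONFLICT

Answer: <<<<<<< LEFT
juliet
=======
kilo
>>>>>>> RIGHT
hotel
charlie
<<<<<<< LEFT
golf
=======
hotel
>>>>>>> RIGHT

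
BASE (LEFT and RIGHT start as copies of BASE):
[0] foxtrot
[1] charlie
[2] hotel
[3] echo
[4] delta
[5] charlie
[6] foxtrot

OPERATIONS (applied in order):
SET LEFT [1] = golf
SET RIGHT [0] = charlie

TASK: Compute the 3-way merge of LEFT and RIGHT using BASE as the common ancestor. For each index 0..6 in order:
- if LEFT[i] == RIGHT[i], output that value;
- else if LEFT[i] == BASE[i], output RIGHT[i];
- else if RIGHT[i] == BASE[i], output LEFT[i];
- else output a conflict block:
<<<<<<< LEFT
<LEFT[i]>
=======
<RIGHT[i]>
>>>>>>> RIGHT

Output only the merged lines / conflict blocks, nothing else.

Final LEFT:  [foxtrot, golf, hotel, echo, delta, charlie, foxtrot]
Final RIGHT: [charlie, charlie, hotel, echo, delta, charlie, foxtrot]
i=0: L=foxtrot=BASE, R=charlie -> take RIGHT -> charlie
i=1: L=golf, R=charlie=BASE -> take LEFT -> golf
i=2: L=hotel R=hotel -> agree -> hotel
i=3: L=echo R=echo -> agree -> echo
i=4: L=delta R=delta -> agree -> delta
i=5: L=charlie R=charlie -> agree -> charlie
i=6: L=foxtrot R=foxtrot -> agree -> foxtrot

Answer: charlie
golf
hotel
echo
delta
charlie
foxtrot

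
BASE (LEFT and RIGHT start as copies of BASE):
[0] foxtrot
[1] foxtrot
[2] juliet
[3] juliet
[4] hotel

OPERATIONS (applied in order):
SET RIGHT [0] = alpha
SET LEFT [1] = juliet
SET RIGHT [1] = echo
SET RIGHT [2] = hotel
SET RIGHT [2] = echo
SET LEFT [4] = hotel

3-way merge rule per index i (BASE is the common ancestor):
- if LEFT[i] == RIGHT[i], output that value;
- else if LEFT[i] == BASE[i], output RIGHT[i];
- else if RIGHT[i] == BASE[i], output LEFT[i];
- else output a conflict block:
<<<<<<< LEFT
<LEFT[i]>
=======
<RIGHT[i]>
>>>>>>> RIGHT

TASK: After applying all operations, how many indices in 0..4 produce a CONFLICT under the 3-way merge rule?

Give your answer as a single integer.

Final LEFT:  [foxtrot, juliet, juliet, juliet, hotel]
Final RIGHT: [alpha, echo, echo, juliet, hotel]
i=0: L=foxtrot=BASE, R=alpha -> take RIGHT -> alpha
i=1: BASE=foxtrot L=juliet R=echo all differ -> CONFLICT
i=2: L=juliet=BASE, R=echo -> take RIGHT -> echo
i=3: L=juliet R=juliet -> agree -> juliet
i=4: L=hotel R=hotel -> agree -> hotel
Conflict count: 1

Answer: 1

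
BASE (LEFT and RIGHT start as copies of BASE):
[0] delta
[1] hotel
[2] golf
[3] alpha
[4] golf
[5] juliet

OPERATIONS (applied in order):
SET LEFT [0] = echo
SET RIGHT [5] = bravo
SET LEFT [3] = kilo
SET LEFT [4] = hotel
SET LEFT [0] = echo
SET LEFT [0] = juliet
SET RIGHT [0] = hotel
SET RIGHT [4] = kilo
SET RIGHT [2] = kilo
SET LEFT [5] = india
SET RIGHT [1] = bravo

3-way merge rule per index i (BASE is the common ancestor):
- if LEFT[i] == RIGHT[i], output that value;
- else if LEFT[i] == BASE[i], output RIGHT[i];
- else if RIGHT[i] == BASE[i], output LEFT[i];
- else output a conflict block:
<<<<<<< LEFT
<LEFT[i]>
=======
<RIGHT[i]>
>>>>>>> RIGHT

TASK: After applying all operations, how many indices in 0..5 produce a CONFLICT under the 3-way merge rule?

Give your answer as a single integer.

Final LEFT:  [juliet, hotel, golf, kilo, hotel, india]
Final RIGHT: [hotel, bravo, kilo, alpha, kilo, bravo]
i=0: BASE=delta L=juliet R=hotel all differ -> CONFLICT
i=1: L=hotel=BASE, R=bravo -> take RIGHT -> bravo
i=2: L=golf=BASE, R=kilo -> take RIGHT -> kilo
i=3: L=kilo, R=alpha=BASE -> take LEFT -> kilo
i=4: BASE=golf L=hotel R=kilo all differ -> CONFLICT
i=5: BASE=juliet L=india R=bravo all differ -> CONFLICT
Conflict count: 3

Answer: 3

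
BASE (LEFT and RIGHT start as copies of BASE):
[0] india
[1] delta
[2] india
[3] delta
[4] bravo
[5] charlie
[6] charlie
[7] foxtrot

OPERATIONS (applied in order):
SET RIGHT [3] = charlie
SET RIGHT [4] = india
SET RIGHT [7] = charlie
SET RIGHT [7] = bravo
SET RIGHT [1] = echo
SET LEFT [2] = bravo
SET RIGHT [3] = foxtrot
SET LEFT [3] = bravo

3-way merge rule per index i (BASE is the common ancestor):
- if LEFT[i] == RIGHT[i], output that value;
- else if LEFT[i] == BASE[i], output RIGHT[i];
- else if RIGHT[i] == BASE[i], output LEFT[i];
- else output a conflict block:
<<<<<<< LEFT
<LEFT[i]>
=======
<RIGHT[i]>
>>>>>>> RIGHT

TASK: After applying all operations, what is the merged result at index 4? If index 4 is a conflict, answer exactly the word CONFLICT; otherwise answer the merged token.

Answer: india

Derivation:
Final LEFT:  [india, delta, bravo, bravo, bravo, charlie, charlie, foxtrot]
Final RIGHT: [india, echo, india, foxtrot, india, charlie, charlie, bravo]
i=0: L=india R=india -> agree -> india
i=1: L=delta=BASE, R=echo -> take RIGHT -> echo
i=2: L=bravo, R=india=BASE -> take LEFT -> bravo
i=3: BASE=delta L=bravo R=foxtrot all differ -> CONFLICT
i=4: L=bravo=BASE, R=india -> take RIGHT -> india
i=5: L=charlie R=charlie -> agree -> charlie
i=6: L=charlie R=charlie -> agree -> charlie
i=7: L=foxtrot=BASE, R=bravo -> take RIGHT -> bravo
Index 4 -> india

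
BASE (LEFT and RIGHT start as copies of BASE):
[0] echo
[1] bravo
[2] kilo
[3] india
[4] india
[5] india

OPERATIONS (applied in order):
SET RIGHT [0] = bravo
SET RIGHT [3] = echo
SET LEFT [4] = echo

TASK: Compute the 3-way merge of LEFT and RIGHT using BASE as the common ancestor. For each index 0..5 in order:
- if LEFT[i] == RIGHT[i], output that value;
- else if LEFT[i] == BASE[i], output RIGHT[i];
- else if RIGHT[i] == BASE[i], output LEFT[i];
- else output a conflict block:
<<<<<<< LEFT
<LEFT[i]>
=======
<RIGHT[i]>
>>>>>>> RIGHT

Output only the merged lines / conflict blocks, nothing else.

Final LEFT:  [echo, bravo, kilo, india, echo, india]
Final RIGHT: [bravo, bravo, kilo, echo, india, india]
i=0: L=echo=BASE, R=bravo -> take RIGHT -> bravo
i=1: L=bravo R=bravo -> agree -> bravo
i=2: L=kilo R=kilo -> agree -> kilo
i=3: L=india=BASE, R=echo -> take RIGHT -> echo
i=4: L=echo, R=india=BASE -> take LEFT -> echo
i=5: L=india R=india -> agree -> india

Answer: bravo
bravo
kilo
echo
echo
india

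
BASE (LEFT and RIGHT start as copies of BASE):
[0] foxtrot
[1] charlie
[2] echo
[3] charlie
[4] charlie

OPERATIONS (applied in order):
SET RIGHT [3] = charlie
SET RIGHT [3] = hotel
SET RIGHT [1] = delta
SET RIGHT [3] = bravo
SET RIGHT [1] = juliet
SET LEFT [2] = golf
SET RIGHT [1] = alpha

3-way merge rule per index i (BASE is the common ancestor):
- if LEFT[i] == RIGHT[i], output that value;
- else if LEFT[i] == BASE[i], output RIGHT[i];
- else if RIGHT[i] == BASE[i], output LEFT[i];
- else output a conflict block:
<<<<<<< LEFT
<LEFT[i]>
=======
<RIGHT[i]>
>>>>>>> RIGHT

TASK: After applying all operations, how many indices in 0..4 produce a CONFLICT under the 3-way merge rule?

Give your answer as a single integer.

Final LEFT:  [foxtrot, charlie, golf, charlie, charlie]
Final RIGHT: [foxtrot, alpha, echo, bravo, charlie]
i=0: L=foxtrot R=foxtrot -> agree -> foxtrot
i=1: L=charlie=BASE, R=alpha -> take RIGHT -> alpha
i=2: L=golf, R=echo=BASE -> take LEFT -> golf
i=3: L=charlie=BASE, R=bravo -> take RIGHT -> bravo
i=4: L=charlie R=charlie -> agree -> charlie
Conflict count: 0

Answer: 0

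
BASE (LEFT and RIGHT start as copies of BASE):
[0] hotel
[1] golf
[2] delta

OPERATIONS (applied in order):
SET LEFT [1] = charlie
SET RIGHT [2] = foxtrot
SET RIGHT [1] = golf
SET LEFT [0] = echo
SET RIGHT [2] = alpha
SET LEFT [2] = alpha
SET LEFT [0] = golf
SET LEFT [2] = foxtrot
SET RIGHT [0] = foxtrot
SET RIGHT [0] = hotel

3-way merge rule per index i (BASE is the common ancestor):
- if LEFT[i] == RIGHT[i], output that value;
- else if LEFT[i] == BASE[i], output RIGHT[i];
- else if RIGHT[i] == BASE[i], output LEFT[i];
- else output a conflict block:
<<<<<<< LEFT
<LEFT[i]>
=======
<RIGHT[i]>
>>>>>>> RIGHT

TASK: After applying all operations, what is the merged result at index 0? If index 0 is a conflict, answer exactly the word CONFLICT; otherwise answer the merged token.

Final LEFT:  [golf, charlie, foxtrot]
Final RIGHT: [hotel, golf, alpha]
i=0: L=golf, R=hotel=BASE -> take LEFT -> golf
i=1: L=charlie, R=golf=BASE -> take LEFT -> charlie
i=2: BASE=delta L=foxtrot R=alpha all differ -> CONFLICT
Index 0 -> golf

Answer: golf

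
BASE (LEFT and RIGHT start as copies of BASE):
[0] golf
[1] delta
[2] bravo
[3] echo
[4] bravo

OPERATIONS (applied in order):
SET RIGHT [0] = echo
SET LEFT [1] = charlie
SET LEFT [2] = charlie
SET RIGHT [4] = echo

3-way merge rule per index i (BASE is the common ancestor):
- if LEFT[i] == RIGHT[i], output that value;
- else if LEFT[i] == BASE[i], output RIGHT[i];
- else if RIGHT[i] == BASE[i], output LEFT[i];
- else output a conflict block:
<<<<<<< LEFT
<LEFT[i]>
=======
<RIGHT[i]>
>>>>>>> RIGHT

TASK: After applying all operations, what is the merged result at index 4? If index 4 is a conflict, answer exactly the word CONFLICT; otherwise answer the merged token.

Final LEFT:  [golf, charlie, charlie, echo, bravo]
Final RIGHT: [echo, delta, bravo, echo, echo]
i=0: L=golf=BASE, R=echo -> take RIGHT -> echo
i=1: L=charlie, R=delta=BASE -> take LEFT -> charlie
i=2: L=charlie, R=bravo=BASE -> take LEFT -> charlie
i=3: L=echo R=echo -> agree -> echo
i=4: L=bravo=BASE, R=echo -> take RIGHT -> echo
Index 4 -> echo

Answer: echo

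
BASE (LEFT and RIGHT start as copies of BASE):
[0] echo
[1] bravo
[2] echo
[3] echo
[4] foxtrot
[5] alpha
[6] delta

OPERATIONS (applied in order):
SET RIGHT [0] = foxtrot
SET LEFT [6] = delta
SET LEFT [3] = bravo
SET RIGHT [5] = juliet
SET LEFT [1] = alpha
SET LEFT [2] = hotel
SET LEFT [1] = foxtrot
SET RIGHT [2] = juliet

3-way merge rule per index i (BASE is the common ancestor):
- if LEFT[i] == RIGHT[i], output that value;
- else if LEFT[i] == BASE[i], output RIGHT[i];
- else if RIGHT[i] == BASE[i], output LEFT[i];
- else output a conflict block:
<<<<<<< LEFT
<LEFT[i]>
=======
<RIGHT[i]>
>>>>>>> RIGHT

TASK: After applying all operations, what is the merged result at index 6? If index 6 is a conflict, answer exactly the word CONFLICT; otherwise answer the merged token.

Final LEFT:  [echo, foxtrot, hotel, bravo, foxtrot, alpha, delta]
Final RIGHT: [foxtrot, bravo, juliet, echo, foxtrot, juliet, delta]
i=0: L=echo=BASE, R=foxtrot -> take RIGHT -> foxtrot
i=1: L=foxtrot, R=bravo=BASE -> take LEFT -> foxtrot
i=2: BASE=echo L=hotel R=juliet all differ -> CONFLICT
i=3: L=bravo, R=echo=BASE -> take LEFT -> bravo
i=4: L=foxtrot R=foxtrot -> agree -> foxtrot
i=5: L=alpha=BASE, R=juliet -> take RIGHT -> juliet
i=6: L=delta R=delta -> agree -> delta
Index 6 -> delta

Answer: delta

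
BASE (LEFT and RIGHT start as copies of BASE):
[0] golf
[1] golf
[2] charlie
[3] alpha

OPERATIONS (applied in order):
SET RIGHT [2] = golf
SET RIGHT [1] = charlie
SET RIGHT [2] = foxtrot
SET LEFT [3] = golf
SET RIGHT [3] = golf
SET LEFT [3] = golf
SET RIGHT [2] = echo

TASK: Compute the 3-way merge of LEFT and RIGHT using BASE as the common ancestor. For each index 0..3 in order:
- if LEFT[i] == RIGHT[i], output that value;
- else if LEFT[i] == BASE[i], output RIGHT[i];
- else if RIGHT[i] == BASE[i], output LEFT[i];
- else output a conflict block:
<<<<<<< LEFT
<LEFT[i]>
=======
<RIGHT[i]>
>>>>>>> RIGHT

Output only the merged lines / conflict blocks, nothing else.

Final LEFT:  [golf, golf, charlie, golf]
Final RIGHT: [golf, charlie, echo, golf]
i=0: L=golf R=golf -> agree -> golf
i=1: L=golf=BASE, R=charlie -> take RIGHT -> charlie
i=2: L=charlie=BASE, R=echo -> take RIGHT -> echo
i=3: L=golf R=golf -> agree -> golf

Answer: golf
charlie
echo
golf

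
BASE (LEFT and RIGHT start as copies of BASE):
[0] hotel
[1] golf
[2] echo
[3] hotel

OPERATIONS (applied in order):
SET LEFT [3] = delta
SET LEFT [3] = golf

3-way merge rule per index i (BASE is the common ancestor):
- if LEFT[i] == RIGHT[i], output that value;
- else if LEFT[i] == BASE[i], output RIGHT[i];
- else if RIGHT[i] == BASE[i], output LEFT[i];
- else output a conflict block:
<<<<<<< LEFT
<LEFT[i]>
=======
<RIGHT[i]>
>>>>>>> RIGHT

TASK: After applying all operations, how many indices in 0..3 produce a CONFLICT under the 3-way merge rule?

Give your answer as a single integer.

Answer: 0

Derivation:
Final LEFT:  [hotel, golf, echo, golf]
Final RIGHT: [hotel, golf, echo, hotel]
i=0: L=hotel R=hotel -> agree -> hotel
i=1: L=golf R=golf -> agree -> golf
i=2: L=echo R=echo -> agree -> echo
i=3: L=golf, R=hotel=BASE -> take LEFT -> golf
Conflict count: 0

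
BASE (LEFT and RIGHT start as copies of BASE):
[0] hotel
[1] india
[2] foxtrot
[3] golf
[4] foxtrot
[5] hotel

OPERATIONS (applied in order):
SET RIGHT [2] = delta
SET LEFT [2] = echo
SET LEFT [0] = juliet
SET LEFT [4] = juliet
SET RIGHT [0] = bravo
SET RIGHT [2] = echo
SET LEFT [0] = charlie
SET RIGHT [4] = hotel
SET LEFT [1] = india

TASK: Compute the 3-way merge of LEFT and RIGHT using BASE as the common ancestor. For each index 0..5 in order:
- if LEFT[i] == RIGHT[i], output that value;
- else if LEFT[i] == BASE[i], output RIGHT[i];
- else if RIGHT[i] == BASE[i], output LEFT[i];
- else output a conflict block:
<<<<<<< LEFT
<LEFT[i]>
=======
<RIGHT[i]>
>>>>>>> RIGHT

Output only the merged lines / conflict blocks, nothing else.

Answer: <<<<<<< LEFT
charlie
=======
bravo
>>>>>>> RIGHT
india
echo
golf
<<<<<<< LEFT
juliet
=======
hotel
>>>>>>> RIGHT
hotel

Derivation:
Final LEFT:  [charlie, india, echo, golf, juliet, hotel]
Final RIGHT: [bravo, india, echo, golf, hotel, hotel]
i=0: BASE=hotel L=charlie R=bravo all differ -> CONFLICT
i=1: L=india R=india -> agree -> india
i=2: L=echo R=echo -> agree -> echo
i=3: L=golf R=golf -> agree -> golf
i=4: BASE=foxtrot L=juliet R=hotel all differ -> CONFLICT
i=5: L=hotel R=hotel -> agree -> hotel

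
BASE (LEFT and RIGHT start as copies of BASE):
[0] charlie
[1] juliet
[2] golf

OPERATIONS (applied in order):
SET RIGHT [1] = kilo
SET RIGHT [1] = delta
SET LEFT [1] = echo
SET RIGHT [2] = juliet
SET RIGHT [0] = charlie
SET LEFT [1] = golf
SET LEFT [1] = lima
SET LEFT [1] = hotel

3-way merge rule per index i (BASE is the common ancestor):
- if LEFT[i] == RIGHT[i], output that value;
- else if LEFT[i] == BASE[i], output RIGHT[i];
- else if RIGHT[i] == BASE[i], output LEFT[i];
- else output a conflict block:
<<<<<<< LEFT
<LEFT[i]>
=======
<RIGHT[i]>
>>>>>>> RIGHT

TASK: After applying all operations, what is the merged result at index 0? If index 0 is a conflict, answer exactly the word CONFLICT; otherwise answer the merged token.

Final LEFT:  [charlie, hotel, golf]
Final RIGHT: [charlie, delta, juliet]
i=0: L=charlie R=charlie -> agree -> charlie
i=1: BASE=juliet L=hotel R=delta all differ -> CONFLICT
i=2: L=golf=BASE, R=juliet -> take RIGHT -> juliet
Index 0 -> charlie

Answer: charlie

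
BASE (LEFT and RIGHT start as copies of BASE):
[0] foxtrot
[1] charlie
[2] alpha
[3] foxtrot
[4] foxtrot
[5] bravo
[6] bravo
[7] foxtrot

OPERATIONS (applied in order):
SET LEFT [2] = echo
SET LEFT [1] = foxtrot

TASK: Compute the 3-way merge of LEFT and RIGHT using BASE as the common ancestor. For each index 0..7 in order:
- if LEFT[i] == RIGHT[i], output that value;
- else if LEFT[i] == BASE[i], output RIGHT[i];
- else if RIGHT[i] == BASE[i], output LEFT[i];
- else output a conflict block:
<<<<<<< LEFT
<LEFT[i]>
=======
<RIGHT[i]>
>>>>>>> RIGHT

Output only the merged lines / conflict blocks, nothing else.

Final LEFT:  [foxtrot, foxtrot, echo, foxtrot, foxtrot, bravo, bravo, foxtrot]
Final RIGHT: [foxtrot, charlie, alpha, foxtrot, foxtrot, bravo, bravo, foxtrot]
i=0: L=foxtrot R=foxtrot -> agree -> foxtrot
i=1: L=foxtrot, R=charlie=BASE -> take LEFT -> foxtrot
i=2: L=echo, R=alpha=BASE -> take LEFT -> echo
i=3: L=foxtrot R=foxtrot -> agree -> foxtrot
i=4: L=foxtrot R=foxtrot -> agree -> foxtrot
i=5: L=bravo R=bravo -> agree -> bravo
i=6: L=bravo R=bravo -> agree -> bravo
i=7: L=foxtrot R=foxtrot -> agree -> foxtrot

Answer: foxtrot
foxtrot
echo
foxtrot
foxtrot
bravo
bravo
foxtrot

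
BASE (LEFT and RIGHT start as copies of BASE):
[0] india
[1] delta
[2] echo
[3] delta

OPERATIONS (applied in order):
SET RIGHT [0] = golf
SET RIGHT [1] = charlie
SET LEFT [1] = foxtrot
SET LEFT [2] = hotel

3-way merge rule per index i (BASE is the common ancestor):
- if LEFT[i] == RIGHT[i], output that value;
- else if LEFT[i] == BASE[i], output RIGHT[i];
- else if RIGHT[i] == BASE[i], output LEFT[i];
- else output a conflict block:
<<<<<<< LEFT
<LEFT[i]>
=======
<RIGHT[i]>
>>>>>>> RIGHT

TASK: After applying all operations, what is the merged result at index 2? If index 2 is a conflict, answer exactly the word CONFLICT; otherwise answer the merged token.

Final LEFT:  [india, foxtrot, hotel, delta]
Final RIGHT: [golf, charlie, echo, delta]
i=0: L=india=BASE, R=golf -> take RIGHT -> golf
i=1: BASE=delta L=foxtrot R=charlie all differ -> CONFLICT
i=2: L=hotel, R=echo=BASE -> take LEFT -> hotel
i=3: L=delta R=delta -> agree -> delta
Index 2 -> hotel

Answer: hotel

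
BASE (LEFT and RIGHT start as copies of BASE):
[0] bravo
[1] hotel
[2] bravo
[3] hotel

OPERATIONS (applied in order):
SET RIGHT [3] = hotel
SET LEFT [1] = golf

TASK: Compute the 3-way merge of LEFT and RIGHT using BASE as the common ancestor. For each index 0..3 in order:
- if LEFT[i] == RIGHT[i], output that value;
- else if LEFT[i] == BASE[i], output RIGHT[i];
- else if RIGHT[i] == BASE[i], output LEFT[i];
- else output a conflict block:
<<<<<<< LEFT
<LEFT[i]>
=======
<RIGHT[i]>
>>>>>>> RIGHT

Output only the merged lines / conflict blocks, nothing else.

Answer: bravo
golf
bravo
hotel

Derivation:
Final LEFT:  [bravo, golf, bravo, hotel]
Final RIGHT: [bravo, hotel, bravo, hotel]
i=0: L=bravo R=bravo -> agree -> bravo
i=1: L=golf, R=hotel=BASE -> take LEFT -> golf
i=2: L=bravo R=bravo -> agree -> bravo
i=3: L=hotel R=hotel -> agree -> hotel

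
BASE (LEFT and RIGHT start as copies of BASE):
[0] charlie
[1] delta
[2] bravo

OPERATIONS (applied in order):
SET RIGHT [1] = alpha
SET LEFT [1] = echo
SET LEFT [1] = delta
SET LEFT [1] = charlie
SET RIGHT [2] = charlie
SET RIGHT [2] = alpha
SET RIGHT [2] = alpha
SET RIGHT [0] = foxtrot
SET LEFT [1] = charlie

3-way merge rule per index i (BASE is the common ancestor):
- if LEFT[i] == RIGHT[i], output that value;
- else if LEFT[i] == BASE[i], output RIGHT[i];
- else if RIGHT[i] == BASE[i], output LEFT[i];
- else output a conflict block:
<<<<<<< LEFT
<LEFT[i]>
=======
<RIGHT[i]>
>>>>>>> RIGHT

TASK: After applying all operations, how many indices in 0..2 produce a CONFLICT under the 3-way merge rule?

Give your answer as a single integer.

Final LEFT:  [charlie, charlie, bravo]
Final RIGHT: [foxtrot, alpha, alpha]
i=0: L=charlie=BASE, R=foxtrot -> take RIGHT -> foxtrot
i=1: BASE=delta L=charlie R=alpha all differ -> CONFLICT
i=2: L=bravo=BASE, R=alpha -> take RIGHT -> alpha
Conflict count: 1

Answer: 1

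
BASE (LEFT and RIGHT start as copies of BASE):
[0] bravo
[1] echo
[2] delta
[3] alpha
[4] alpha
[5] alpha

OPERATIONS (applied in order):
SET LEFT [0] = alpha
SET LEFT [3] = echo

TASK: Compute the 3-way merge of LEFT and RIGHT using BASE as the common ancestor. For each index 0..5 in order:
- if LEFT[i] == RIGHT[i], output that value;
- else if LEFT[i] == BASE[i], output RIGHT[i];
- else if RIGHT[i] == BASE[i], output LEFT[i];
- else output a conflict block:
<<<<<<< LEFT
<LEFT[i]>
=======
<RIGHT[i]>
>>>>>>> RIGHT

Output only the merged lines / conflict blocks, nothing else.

Final LEFT:  [alpha, echo, delta, echo, alpha, alpha]
Final RIGHT: [bravo, echo, delta, alpha, alpha, alpha]
i=0: L=alpha, R=bravo=BASE -> take LEFT -> alpha
i=1: L=echo R=echo -> agree -> echo
i=2: L=delta R=delta -> agree -> delta
i=3: L=echo, R=alpha=BASE -> take LEFT -> echo
i=4: L=alpha R=alpha -> agree -> alpha
i=5: L=alpha R=alpha -> agree -> alpha

Answer: alpha
echo
delta
echo
alpha
alpha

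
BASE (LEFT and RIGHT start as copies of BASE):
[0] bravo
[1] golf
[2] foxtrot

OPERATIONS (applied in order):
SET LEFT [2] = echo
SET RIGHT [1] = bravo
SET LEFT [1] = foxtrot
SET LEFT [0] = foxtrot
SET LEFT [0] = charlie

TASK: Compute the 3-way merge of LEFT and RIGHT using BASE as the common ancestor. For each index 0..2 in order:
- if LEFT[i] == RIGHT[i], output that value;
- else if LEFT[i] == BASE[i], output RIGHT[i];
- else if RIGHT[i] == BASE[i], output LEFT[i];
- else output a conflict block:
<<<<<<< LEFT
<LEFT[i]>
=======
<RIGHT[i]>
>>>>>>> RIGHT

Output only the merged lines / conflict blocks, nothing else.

Answer: charlie
<<<<<<< LEFT
foxtrot
=======
bravo
>>>>>>> RIGHT
echo

Derivation:
Final LEFT:  [charlie, foxtrot, echo]
Final RIGHT: [bravo, bravo, foxtrot]
i=0: L=charlie, R=bravo=BASE -> take LEFT -> charlie
i=1: BASE=golf L=foxtrot R=bravo all differ -> CONFLICT
i=2: L=echo, R=foxtrot=BASE -> take LEFT -> echo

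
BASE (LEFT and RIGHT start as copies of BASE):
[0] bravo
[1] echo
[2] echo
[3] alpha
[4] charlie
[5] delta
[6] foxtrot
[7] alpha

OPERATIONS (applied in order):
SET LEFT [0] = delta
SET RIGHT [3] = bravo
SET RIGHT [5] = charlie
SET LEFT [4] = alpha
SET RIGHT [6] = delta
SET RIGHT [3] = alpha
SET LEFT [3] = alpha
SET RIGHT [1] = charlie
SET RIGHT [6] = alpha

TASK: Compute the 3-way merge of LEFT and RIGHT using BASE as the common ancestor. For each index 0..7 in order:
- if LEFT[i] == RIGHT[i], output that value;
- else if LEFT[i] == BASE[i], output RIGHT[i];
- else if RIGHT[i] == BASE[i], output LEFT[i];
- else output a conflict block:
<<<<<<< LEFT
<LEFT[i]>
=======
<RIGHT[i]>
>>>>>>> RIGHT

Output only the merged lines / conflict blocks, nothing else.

Answer: delta
charlie
echo
alpha
alpha
charlie
alpha
alpha

Derivation:
Final LEFT:  [delta, echo, echo, alpha, alpha, delta, foxtrot, alpha]
Final RIGHT: [bravo, charlie, echo, alpha, charlie, charlie, alpha, alpha]
i=0: L=delta, R=bravo=BASE -> take LEFT -> delta
i=1: L=echo=BASE, R=charlie -> take RIGHT -> charlie
i=2: L=echo R=echo -> agree -> echo
i=3: L=alpha R=alpha -> agree -> alpha
i=4: L=alpha, R=charlie=BASE -> take LEFT -> alpha
i=5: L=delta=BASE, R=charlie -> take RIGHT -> charlie
i=6: L=foxtrot=BASE, R=alpha -> take RIGHT -> alpha
i=7: L=alpha R=alpha -> agree -> alpha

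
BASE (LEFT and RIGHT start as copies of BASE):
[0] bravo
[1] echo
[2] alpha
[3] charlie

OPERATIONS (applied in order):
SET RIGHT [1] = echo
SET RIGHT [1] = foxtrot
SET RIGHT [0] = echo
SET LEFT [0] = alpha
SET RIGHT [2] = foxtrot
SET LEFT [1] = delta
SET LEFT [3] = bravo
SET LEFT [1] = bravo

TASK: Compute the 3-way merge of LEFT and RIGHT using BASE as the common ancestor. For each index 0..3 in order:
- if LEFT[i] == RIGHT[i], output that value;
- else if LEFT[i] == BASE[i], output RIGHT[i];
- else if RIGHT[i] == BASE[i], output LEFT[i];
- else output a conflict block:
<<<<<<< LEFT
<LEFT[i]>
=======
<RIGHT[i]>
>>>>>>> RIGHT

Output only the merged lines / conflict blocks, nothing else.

Answer: <<<<<<< LEFT
alpha
=======
echo
>>>>>>> RIGHT
<<<<<<< LEFT
bravo
=======
foxtrot
>>>>>>> RIGHT
foxtrot
bravo

Derivation:
Final LEFT:  [alpha, bravo, alpha, bravo]
Final RIGHT: [echo, foxtrot, foxtrot, charlie]
i=0: BASE=bravo L=alpha R=echo all differ -> CONFLICT
i=1: BASE=echo L=bravo R=foxtrot all differ -> CONFLICT
i=2: L=alpha=BASE, R=foxtrot -> take RIGHT -> foxtrot
i=3: L=bravo, R=charlie=BASE -> take LEFT -> bravo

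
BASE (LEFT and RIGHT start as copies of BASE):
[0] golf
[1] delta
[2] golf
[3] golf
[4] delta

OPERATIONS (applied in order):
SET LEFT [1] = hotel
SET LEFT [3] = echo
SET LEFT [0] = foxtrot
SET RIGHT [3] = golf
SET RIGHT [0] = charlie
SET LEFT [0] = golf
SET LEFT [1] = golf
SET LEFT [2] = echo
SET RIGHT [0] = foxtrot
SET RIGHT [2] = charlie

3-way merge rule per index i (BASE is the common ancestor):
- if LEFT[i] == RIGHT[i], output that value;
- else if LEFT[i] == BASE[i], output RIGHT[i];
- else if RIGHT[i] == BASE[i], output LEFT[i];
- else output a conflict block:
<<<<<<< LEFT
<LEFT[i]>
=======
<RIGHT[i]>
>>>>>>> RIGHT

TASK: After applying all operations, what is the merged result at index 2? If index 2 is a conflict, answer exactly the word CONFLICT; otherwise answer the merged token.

Answer: CONFLICT

Derivation:
Final LEFT:  [golf, golf, echo, echo, delta]
Final RIGHT: [foxtrot, delta, charlie, golf, delta]
i=0: L=golf=BASE, R=foxtrot -> take RIGHT -> foxtrot
i=1: L=golf, R=delta=BASE -> take LEFT -> golf
i=2: BASE=golf L=echo R=charlie all differ -> CONFLICT
i=3: L=echo, R=golf=BASE -> take LEFT -> echo
i=4: L=delta R=delta -> agree -> delta
Index 2 -> CONFLICT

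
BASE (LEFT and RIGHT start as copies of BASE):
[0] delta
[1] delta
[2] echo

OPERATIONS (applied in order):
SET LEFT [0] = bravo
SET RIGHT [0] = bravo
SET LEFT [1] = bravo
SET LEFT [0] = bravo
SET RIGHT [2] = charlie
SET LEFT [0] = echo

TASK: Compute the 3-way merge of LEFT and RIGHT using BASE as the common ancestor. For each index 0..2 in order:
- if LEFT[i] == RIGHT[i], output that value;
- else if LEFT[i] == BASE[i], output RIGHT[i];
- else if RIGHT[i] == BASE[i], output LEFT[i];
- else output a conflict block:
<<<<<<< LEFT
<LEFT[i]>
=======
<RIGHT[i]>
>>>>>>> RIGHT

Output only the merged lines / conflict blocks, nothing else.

Final LEFT:  [echo, bravo, echo]
Final RIGHT: [bravo, delta, charlie]
i=0: BASE=delta L=echo R=bravo all differ -> CONFLICT
i=1: L=bravo, R=delta=BASE -> take LEFT -> bravo
i=2: L=echo=BASE, R=charlie -> take RIGHT -> charlie

Answer: <<<<<<< LEFT
echo
=======
bravo
>>>>>>> RIGHT
bravo
charlie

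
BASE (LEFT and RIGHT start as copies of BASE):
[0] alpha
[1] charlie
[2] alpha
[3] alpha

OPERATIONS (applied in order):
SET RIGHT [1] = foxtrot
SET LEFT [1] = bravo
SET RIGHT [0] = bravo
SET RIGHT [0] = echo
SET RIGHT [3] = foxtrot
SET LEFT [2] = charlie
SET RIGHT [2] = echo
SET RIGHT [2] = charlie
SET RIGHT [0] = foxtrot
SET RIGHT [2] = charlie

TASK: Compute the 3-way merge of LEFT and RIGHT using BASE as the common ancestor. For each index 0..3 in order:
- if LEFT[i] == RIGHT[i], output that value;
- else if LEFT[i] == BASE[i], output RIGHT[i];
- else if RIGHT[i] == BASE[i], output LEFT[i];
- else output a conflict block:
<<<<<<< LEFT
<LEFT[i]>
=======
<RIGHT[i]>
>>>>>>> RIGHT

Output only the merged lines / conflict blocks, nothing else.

Answer: foxtrot
<<<<<<< LEFT
bravo
=======
foxtrot
>>>>>>> RIGHT
charlie
foxtrot

Derivation:
Final LEFT:  [alpha, bravo, charlie, alpha]
Final RIGHT: [foxtrot, foxtrot, charlie, foxtrot]
i=0: L=alpha=BASE, R=foxtrot -> take RIGHT -> foxtrot
i=1: BASE=charlie L=bravo R=foxtrot all differ -> CONFLICT
i=2: L=charlie R=charlie -> agree -> charlie
i=3: L=alpha=BASE, R=foxtrot -> take RIGHT -> foxtrot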